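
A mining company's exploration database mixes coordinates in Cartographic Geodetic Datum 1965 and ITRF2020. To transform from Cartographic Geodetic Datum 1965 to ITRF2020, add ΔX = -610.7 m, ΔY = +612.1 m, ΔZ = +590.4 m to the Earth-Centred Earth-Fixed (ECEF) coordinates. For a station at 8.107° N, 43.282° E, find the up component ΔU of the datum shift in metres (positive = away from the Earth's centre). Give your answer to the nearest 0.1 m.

At φ = 8.107°, λ = 43.282°: sin φ = 0.141022, cos φ = 0.990006, sin λ = 0.685590, cos λ = 0.727988.
ΔU = cos φ cos λ·ΔX + cos φ sin λ·ΔY + sin φ·ΔZ = (0.990006)(0.727988)(-610.7) + (0.990006)(0.685590)(612.1) + (0.141022)(590.4) = 58.58 m.

ΔU = 58.6 m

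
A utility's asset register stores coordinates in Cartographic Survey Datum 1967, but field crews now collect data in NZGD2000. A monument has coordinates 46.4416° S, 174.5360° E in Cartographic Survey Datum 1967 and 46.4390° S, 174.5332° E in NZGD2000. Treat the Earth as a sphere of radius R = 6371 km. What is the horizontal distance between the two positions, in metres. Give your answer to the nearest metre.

360 m

Δφ = -46.4390° − -46.4416° = +0.0026°; Δλ = 174.5332° − 174.5360° = -0.0028°.
1° along a meridian = πR/180 = 111195 m.
ΔN = Δφ × 111195 = 289.1 m; ΔE = Δλ × 111195 × cos(-46.4416°) = -0.0028 × 111195 × 0.689094 = -214.5 m.
Distance = √(ΔE² + ΔN²) = √((-214.5)² + 289.1²) = 360.0 m.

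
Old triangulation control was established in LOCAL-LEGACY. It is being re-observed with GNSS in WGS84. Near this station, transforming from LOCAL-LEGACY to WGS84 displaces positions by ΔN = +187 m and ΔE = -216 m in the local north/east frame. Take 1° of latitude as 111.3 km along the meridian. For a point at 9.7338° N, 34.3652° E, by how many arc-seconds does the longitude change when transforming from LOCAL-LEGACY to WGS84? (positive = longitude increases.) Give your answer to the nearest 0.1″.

Δλ = -7.1″

At latitude 9.7338°, cos φ = 0.985604.
1° of longitude at this latitude = 111.3 × cos φ = 109.70 km, so Δλ = -216.0 / 109697.7 = -0.0019690° = -7.089″.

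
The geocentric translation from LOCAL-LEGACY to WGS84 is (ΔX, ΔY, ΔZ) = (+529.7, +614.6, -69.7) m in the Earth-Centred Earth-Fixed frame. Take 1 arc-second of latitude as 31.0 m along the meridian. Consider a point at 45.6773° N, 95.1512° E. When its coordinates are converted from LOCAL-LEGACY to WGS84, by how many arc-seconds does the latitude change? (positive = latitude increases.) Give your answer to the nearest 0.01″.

sin φ = 0.715416, cos φ = 0.698699, sin λ = 0.995961, cos λ = -0.089784.
North component: ΔN = −sin φ cos λ·ΔX − sin φ sin λ·ΔY + cos φ·ΔZ = −(0.715416)(-0.089784)(529.7) − (0.715416)(0.995961)(614.6) + (0.698699)(-69.7) = -452.59 m.
1° of latitude spans 3600 × 31.00 = 111600 m, so Δφ = -452.59 / 111600 × 3600 = -14.600″.

Δφ = -14.60″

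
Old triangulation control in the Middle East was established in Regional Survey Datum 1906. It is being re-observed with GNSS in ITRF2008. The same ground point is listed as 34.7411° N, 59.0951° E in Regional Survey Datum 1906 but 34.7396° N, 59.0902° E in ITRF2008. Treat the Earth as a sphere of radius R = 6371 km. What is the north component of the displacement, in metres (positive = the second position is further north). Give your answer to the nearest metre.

ΔN = -167 m

Δφ = 34.7396° − 34.7411° = -0.0015°; Δλ = 59.0902° − 59.0951° = -0.0049°.
1° along a meridian = πR/180 = 111195 m.
ΔN = Δφ × 111195 = -166.8 m; ΔE = Δλ × 111195 × cos(34.7411°) = -0.0049 × 111195 × 0.821735 = -447.7 m.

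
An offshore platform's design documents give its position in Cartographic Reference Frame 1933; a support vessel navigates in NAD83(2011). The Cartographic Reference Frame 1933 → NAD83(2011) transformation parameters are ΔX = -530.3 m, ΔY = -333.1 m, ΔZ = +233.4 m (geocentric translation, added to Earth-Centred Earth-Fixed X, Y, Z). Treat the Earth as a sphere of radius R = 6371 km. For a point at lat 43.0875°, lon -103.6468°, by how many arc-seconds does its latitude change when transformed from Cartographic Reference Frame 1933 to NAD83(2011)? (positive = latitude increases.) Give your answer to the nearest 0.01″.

Δφ = -4.41″

sin φ = 0.683114, cos φ = 0.730311, sin λ = -0.971769, cos λ = -0.235936.
North component: ΔN = −sin φ cos λ·ΔX − sin φ sin λ·ΔY + cos φ·ΔZ = −(0.683114)(-0.235936)(-530.3) − (0.683114)(-0.971769)(-333.1) + (0.730311)(233.4) = -136.14 m.
1° of latitude spans πR/180 = 111195 m, so Δφ = -136.14 / 111195 × 3600 = -4.407″.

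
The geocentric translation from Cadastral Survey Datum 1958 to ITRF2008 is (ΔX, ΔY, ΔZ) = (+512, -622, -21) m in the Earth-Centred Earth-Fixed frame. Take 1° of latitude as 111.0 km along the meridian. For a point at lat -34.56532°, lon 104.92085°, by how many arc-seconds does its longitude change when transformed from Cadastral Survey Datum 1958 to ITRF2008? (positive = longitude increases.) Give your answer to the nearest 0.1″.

sin φ = -0.567345, cos φ = 0.823480, sin λ = 0.966282, cos λ = -0.257484.
East component: ΔE = −sin λ·ΔX + cos λ·ΔY = −(0.966282)(512) + (-0.257484)(-622) = -334.58 m.
1° of latitude spans 111000 m; at latitude φ, 1° of longitude spans that × cos φ = 91406.3 m, so Δλ = -334.58 / 91406.3 × 3600 = -13.177″.

Δλ = -13.2″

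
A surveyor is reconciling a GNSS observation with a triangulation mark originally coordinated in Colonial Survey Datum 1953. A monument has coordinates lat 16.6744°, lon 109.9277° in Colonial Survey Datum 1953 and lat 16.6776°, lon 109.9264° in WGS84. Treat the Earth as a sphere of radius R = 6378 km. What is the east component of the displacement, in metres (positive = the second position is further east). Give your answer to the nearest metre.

ΔE = -139 m

Δφ = 16.6776° − 16.6744° = +0.0032°; Δλ = 109.9264° − 109.9277° = -0.0013°.
1° along a meridian = πR/180 = 111317 m.
ΔN = Δφ × 111317 = 356.2 m; ΔE = Δλ × 111317 × cos(16.6744°) = -0.0013 × 111317 × 0.957951 = -138.6 m.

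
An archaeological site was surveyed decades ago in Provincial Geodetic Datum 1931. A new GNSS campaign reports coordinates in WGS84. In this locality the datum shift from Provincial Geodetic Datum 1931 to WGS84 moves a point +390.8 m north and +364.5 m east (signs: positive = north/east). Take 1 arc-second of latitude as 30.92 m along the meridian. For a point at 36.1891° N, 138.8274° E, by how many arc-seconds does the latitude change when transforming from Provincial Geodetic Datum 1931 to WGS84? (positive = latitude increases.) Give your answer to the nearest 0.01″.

Δφ = 12.64″

1″ of latitude = 30.92 m, so Δφ = 390.8 / 30.92 = 12.639″.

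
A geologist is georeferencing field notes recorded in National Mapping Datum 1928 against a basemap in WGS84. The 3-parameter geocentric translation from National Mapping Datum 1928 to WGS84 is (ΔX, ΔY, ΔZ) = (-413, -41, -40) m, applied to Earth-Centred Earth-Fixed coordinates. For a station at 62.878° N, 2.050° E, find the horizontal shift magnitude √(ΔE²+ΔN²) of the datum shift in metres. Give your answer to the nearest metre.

351 m

The local east axis at (φ, λ) is (−sin λ, cos λ, 0), so ΔE = −sin(2.050°)·(-413) + cos(2.050°)·(-41) = -26.20 m.
The local north axis is (−sin φ cos λ, −sin φ sin λ, cos φ), giving ΔN = 367.350 + 1.305 − 18.235 = 350.42 m.
Horizontal magnitude = √(ΔE² + ΔN²) = √((-26.20)² + 350.42²) = 351.40 m.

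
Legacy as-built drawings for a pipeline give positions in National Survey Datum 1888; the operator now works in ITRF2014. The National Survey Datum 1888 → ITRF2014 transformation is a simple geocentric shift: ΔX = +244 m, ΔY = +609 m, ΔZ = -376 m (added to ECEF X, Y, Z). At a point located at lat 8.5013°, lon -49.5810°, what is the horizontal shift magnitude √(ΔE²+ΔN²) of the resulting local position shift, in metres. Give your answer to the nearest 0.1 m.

666.2 m

The local east axis at (φ, λ) is (−sin λ, cos λ, 0), so ΔE = −sin(-49.5810°)·244 + cos(-49.5810°)·609 = 580.62 m.
The local north axis is (−sin φ cos λ, −sin φ sin λ, cos φ), giving ΔN = -23.387 + 68.542 − 371.869 = -326.71 m.
Horizontal magnitude = √(ΔE² + ΔN²) = √(580.62² + (-326.71)²) = 666.23 m.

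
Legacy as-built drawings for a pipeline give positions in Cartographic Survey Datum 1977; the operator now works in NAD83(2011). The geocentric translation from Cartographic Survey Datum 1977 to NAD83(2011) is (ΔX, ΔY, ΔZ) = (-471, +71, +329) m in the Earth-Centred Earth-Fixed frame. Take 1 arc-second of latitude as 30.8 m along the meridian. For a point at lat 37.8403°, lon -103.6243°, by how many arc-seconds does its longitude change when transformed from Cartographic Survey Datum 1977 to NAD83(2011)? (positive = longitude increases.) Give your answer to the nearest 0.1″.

Δλ = -19.5″

sin φ = 0.613463, cos φ = 0.789724, sin λ = -0.971861, cos λ = -0.235554.
East component: ΔE = −sin λ·ΔX + cos λ·ΔY = −(-0.971861)(-471) + (-0.235554)(71) = -474.47 m.
1° of latitude spans 3600 × 30.80 = 110880 m; at latitude φ, 1° of longitude spans that × cos φ = 87564.6 m, so Δλ = -474.47 / 87564.6 × 3600 = -19.507″.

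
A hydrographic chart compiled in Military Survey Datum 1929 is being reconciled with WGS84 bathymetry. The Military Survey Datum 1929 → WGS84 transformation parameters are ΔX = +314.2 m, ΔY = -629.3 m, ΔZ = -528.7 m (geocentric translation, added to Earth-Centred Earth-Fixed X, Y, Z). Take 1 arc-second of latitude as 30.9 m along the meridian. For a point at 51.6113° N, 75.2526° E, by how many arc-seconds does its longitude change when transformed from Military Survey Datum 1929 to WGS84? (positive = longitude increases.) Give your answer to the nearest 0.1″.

Δλ = -24.2″

sin φ = 0.783816, cos φ = 0.620993, sin λ = 0.967057, cos λ = 0.254558.
East component: ΔE = −sin λ·ΔX + cos λ·ΔY = −(0.967057)(314.2) + (0.254558)(-629.3) = -464.04 m.
1° of latitude spans 3600 × 30.90 = 111240 m; at latitude φ, 1° of longitude spans that × cos φ = 69079.3 m, so Δλ = -464.04 / 69079.3 × 3600 = -24.183″.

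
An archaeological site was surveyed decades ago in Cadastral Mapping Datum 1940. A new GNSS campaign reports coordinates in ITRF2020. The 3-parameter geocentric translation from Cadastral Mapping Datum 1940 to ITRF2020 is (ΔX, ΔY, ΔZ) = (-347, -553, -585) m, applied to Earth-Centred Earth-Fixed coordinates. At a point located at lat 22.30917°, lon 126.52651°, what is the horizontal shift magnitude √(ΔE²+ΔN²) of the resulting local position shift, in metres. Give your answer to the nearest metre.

At φ = 22.30917°, λ = 126.52651°: sin φ = 0.379604, cos φ = 0.925149, sin λ = 0.803582, cos λ = -0.595195.
ΔE = −sin λ·ΔX + cos λ·ΔY = −(0.803582)·(-347) + (-0.595195)·(-553) = 607.99 m.
ΔN = −sin φ cos λ·ΔX − sin φ sin λ·ΔY + cos φ·ΔZ = −(0.379604)(-0.595195)(-347) − (0.379604)(0.803582)(-553) + (0.925149)(-585) = -450.92 m.
Horizontal magnitude = √(ΔE² + ΔN²) = √(607.99² + (-450.92)²) = 756.95 m.

757 m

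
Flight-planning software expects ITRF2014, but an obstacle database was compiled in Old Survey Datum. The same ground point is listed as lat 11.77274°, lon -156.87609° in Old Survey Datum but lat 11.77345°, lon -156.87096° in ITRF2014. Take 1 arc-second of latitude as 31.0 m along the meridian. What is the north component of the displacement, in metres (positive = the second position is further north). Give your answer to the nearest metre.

ΔN = 79 m

Δφ = 11.77345° − 11.77274° = +0.00071°; Δλ = -156.87096° − -156.87609° = +0.00513°.
1° of latitude = 3600 × 31.00 = 111600 m.
ΔN = Δφ × 111600 = 79.2 m; ΔE = Δλ × 111600 × cos(11.77274°) = +0.00513 × 111600 × 0.978965 = 560.5 m.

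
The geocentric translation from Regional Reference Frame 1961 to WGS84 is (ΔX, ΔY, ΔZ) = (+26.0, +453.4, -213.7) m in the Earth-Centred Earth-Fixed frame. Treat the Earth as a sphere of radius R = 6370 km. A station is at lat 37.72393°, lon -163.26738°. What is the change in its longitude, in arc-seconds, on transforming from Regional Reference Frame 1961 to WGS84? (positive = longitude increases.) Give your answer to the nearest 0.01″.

Δλ = -17.47″

sin φ = 0.611857, cos φ = 0.790968, sin λ = -0.287906, cos λ = -0.957659.
East component: ΔE = −sin λ·ΔX + cos λ·ΔY = −(-0.287906)(26.0) + (-0.957659)(453.4) = -426.72 m.
1° of latitude spans πR/180 = 111177 m; at latitude φ, 1° of longitude spans that × cos φ = 87937.8 m, so Δλ = -426.72 / 87937.8 × 3600 = -17.469″.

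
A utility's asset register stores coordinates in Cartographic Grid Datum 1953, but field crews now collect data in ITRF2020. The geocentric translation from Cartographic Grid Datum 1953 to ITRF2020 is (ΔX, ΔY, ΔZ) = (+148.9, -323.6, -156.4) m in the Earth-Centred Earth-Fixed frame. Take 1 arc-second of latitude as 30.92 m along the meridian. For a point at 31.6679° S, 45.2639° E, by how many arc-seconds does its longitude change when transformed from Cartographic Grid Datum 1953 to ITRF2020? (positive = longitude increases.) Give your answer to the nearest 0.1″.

sin φ = -0.524995, cos φ = 0.851105, sin λ = 0.710356, cos λ = 0.703842.
East component: ΔE = −sin λ·ΔX + cos λ·ΔY = −(0.710356)(148.9) + (0.703842)(-323.6) = -333.54 m.
1° of latitude spans 3600 × 30.92 = 111312 m; at latitude φ, 1° of longitude spans that × cos φ = 94738.2 m, so Δλ = -333.54 / 94738.2 × 3600 = -12.674″.

Δλ = -12.7″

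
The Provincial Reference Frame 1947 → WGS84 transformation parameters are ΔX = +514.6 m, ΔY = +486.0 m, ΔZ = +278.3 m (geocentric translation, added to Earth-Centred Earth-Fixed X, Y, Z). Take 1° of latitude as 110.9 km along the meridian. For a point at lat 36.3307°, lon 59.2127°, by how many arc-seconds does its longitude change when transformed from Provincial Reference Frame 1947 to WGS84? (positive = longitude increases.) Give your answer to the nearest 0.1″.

Δλ = -7.8″

sin φ = 0.592445, cos φ = 0.805611, sin λ = 0.859073, cos λ = 0.511852.
East component: ΔE = −sin λ·ΔX + cos λ·ΔY = −(0.859073)(514.6) + (0.511852)(486.0) = -193.32 m.
1° of latitude spans 110900 m; at latitude φ, 1° of longitude spans that × cos φ = 89342.3 m, so Δλ = -193.32 / 89342.3 × 3600 = -7.790″.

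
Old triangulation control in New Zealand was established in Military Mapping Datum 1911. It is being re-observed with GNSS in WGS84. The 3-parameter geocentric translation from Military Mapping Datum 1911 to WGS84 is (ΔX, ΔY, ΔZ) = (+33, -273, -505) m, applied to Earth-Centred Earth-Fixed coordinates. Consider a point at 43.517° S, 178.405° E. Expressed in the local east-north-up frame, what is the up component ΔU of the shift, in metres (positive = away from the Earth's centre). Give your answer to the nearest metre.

The local up (radial) axis is (cos φ cos λ, cos φ sin λ, sin φ), giving ΔU = -23.921 − 5.510 + 347.728 = 318.30 m.

ΔU = 318 m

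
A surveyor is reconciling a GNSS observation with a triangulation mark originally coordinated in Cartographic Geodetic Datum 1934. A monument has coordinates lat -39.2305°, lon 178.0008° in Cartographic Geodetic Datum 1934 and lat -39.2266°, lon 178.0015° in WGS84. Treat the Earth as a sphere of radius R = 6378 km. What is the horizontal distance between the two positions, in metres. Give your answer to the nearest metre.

Δφ = -39.2266° − -39.2305° = +0.0039°; Δλ = 178.0015° − 178.0008° = +0.0007°.
1° along a meridian = πR/180 = 111317 m.
ΔN = Δφ × 111317 = 434.1 m; ΔE = Δλ × 111317 × cos(-39.2305°) = +0.0007 × 111317 × 0.774608 = 60.4 m.
Distance = √(ΔE² + ΔN²) = √(60.4² + 434.1²) = 438.3 m.

438 m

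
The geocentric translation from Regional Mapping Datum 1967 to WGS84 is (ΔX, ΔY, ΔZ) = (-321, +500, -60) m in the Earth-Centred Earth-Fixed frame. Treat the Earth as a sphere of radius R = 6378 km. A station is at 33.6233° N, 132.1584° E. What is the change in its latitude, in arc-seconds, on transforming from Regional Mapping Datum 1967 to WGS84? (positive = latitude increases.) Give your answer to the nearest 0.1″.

Δφ = -12.1″

sin φ = 0.553730, cos φ = 0.832696, sin λ = 0.741292, cos λ = -0.671183.
North component: ΔN = −sin φ cos λ·ΔX − sin φ sin λ·ΔY + cos φ·ΔZ = −(0.553730)(-0.671183)(-321) − (0.553730)(0.741292)(500) + (0.832696)(-60) = -374.50 m.
1° of latitude spans πR/180 = 111317 m, so Δφ = -374.50 / 111317 × 3600 = -12.111″.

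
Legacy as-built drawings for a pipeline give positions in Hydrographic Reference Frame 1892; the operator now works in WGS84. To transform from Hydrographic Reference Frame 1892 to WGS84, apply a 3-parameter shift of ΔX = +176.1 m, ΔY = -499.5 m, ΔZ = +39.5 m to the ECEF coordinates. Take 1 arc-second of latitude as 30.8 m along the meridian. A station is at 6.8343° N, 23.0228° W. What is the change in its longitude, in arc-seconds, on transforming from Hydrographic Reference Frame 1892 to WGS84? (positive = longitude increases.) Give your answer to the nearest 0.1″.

sin φ = 0.118998, cos φ = 0.992894, sin λ = -0.391097, cos λ = 0.920349.
East component: ΔE = −sin λ·ΔX + cos λ·ΔY = −(-0.391097)(176.1) + (0.920349)(-499.5) = -390.84 m.
1° of latitude spans 3600 × 30.80 = 110880 m; at latitude φ, 1° of longitude spans that × cos φ = 110092.1 m, so Δλ = -390.84 / 110092.1 × 3600 = -12.780″.

Δλ = -12.8″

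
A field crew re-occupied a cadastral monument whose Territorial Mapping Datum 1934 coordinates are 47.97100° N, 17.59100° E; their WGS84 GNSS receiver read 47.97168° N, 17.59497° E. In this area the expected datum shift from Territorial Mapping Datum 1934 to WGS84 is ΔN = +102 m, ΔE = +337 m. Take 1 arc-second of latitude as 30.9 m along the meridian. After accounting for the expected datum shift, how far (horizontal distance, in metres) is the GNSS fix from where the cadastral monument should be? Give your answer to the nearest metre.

Observed coordinate differences: Δφ = +0.00068°, Δλ = +0.00397°.
Converting to metres (1° lat = 111240 m, cos φ = 0.669507): observed ΔN = 75.6 m, observed ΔE = 295.7 m.
Subtracting the expected shift leaves a residual of 75.6 − (102) = -26.4 m north and 295.7 − (337) = -41.3 m east.
Residual distance = √((-26.4)² + (-41.3)²) = 49.0 m.

49 m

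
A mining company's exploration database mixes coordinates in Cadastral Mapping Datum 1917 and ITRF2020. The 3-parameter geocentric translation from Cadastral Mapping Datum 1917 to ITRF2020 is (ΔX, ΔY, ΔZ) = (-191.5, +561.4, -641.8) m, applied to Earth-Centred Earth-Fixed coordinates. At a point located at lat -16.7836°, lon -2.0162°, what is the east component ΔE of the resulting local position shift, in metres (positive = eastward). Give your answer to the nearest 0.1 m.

At φ = -16.7836°, λ = -2.0162°: sin φ = -0.288758, cos φ = 0.957402, sin λ = -0.035182, cos λ = 0.999381.
ΔE = −sin λ·ΔX + cos λ·ΔY = −(-0.035182)·(-191.5) + (0.999381)·(561.4) = 554.32 m.

ΔE = 554.3 m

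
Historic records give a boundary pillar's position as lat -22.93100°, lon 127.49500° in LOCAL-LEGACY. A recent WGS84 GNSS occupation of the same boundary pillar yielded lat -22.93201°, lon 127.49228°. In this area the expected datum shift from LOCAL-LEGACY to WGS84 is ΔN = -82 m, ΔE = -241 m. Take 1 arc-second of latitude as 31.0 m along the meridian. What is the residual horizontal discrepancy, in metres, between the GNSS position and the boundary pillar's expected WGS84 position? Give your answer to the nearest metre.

49 m

Observed coordinate differences: Δφ = -0.00101°, Δλ = -0.00272°.
Converting to metres (1° lat = 111600 m, cos φ = 0.920975): observed ΔN = -112.7 m, observed ΔE = -279.6 m.
Subtracting the expected shift leaves a residual of -112.7 − (-82) = -30.7 m north and -279.6 − (-241) = -38.6 m east.
Residual distance = √((-30.7)² + (-38.6)²) = 49.3 m.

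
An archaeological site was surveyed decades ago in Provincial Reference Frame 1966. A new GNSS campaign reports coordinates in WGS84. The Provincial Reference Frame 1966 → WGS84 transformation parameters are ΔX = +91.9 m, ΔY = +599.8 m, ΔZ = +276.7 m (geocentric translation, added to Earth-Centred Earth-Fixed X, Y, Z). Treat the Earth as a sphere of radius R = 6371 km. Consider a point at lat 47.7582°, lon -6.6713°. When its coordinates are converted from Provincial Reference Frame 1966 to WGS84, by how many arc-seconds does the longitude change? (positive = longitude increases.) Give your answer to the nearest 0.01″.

Δλ = 29.20″

sin φ = 0.740314, cos φ = 0.672261, sin λ = -0.116173, cos λ = 0.993229.
East component: ΔE = −sin λ·ΔX + cos λ·ΔY = −(-0.116173)(91.9) + (0.993229)(599.8) = 606.42 m.
1° of latitude spans πR/180 = 111195 m; at latitude φ, 1° of longitude spans that × cos φ = 74752.0 m, so Δλ = 606.42 / 74752.0 × 3600 = 29.204″.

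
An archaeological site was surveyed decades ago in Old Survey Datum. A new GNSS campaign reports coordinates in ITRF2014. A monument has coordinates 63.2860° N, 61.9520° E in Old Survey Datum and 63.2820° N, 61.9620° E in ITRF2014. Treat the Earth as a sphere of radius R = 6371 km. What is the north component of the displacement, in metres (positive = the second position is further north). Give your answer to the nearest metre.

Δφ = 63.2820° − 63.2860° = -0.0040°; Δλ = 61.9620° − 61.9520° = +0.0100°.
1° along a meridian = πR/180 = 111195 m.
ΔN = Δφ × 111195 = -444.8 m; ΔE = Δλ × 111195 × cos(63.2860°) = +0.0100 × 111195 × 0.449537 = 499.9 m.

ΔN = -445 m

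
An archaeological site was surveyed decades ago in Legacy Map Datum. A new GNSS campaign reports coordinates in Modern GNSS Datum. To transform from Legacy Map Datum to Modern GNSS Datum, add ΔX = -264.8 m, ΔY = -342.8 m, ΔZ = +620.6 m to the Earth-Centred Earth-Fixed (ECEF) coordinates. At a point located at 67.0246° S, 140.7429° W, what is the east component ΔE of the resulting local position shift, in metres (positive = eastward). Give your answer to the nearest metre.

At φ = -67.0246°, λ = -140.7429°: sin φ = -0.920673, cos φ = 0.390336, sin λ = -0.632801, cos λ = -0.774314.
ΔE = −sin λ·ΔX + cos λ·ΔY = −(-0.632801)·(-264.8) + (-0.774314)·(-342.8) = 97.87 m.

ΔE = 98 m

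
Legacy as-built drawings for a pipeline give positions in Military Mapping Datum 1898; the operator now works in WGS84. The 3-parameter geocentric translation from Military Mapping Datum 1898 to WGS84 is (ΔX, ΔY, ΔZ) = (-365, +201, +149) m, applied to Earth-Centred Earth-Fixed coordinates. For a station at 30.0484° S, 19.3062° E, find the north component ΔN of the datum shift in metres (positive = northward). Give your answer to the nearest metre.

ΔN = -10 m

At φ = -30.0484°, λ = 19.3062°: sin φ = -0.500731, cos φ = 0.865603, sin λ = 0.330617, cos λ = 0.943765.
ΔN = −sin φ cos λ·ΔX − sin φ sin λ·ΔY + cos φ·ΔZ = −(-0.500731)(0.943765)(-365) − (-0.500731)(0.330617)(201) + (0.865603)(149) = -10.24 m.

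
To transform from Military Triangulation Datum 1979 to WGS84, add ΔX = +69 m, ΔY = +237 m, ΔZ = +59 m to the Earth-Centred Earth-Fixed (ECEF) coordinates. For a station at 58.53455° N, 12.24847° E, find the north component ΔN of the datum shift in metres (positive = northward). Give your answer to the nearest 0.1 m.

At φ = 58.53455°, λ = 12.24847°: sin φ = 0.852955, cos φ = 0.521984, sin λ = 0.212152, cos λ = 0.977237.
ΔN = −sin φ cos λ·ΔX − sin φ sin λ·ΔY + cos φ·ΔZ = −(0.852955)(0.977237)(69) − (0.852955)(0.212152)(237) + (0.521984)(59) = -69.60 m.

ΔN = -69.6 m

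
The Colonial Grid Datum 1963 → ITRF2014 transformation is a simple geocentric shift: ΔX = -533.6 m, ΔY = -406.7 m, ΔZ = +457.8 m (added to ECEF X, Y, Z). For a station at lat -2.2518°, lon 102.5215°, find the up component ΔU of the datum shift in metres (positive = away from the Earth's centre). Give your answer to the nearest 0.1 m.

The local up (radial) axis is (cos φ cos λ, cos φ sin λ, sin φ), giving ΔU = 115.598 − 396.720 − 17.988 = -299.11 m.

ΔU = -299.1 m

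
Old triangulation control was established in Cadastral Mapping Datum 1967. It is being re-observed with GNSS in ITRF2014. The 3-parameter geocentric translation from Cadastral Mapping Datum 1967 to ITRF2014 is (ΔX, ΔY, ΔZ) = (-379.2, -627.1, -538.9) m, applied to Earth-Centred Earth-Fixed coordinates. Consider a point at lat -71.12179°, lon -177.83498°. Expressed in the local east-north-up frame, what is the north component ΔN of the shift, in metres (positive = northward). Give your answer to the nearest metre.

At φ = -71.12179°, λ = -177.83498°: sin φ = -0.946208, cos φ = 0.323558, sin λ = -0.037778, cos λ = -0.999286.
ΔN = −sin φ cos λ·ΔX − sin φ sin λ·ΔY + cos φ·ΔZ = −(-0.946208)(-0.999286)(-379.2) − (-0.946208)(-0.037778)(-627.1) + (0.323558)(-538.9) = 206.60 m.

ΔN = 207 m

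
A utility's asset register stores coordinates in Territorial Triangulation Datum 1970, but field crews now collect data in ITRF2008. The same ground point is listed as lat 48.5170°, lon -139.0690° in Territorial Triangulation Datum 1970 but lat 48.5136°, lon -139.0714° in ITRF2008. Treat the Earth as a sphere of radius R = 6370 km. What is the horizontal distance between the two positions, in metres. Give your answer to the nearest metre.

Δφ = 48.5136° − 48.5170° = -0.0034°; Δλ = -139.0714° − -139.0690° = -0.0024°.
1° along a meridian = πR/180 = 111177 m.
ΔN = Δφ × 111177 = -378.0 m; ΔE = Δλ × 111177 × cos(48.5170°) = -0.0024 × 111177 × 0.662398 = -176.7 m.
Distance = √(ΔE² + ΔN²) = √((-176.7)² + (-378.0)²) = 417.3 m.

417 m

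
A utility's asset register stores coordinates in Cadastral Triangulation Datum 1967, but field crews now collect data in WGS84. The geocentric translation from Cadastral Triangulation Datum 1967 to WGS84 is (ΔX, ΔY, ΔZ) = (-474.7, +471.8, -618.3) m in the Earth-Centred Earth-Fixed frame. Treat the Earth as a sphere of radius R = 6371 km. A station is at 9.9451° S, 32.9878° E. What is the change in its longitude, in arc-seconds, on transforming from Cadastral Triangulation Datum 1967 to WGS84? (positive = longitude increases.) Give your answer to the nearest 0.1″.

Δλ = 21.5″

sin φ = -0.172704, cos φ = 0.984974, sin λ = 0.544460, cos λ = 0.838787.
East component: ΔE = −sin λ·ΔX + cos λ·ΔY = −(0.544460)(-474.7) + (0.838787)(471.8) = 654.19 m.
1° of latitude spans πR/180 = 111195 m; at latitude φ, 1° of longitude spans that × cos φ = 109524.1 m, so Δλ = 654.19 / 109524.1 × 3600 = 21.503″.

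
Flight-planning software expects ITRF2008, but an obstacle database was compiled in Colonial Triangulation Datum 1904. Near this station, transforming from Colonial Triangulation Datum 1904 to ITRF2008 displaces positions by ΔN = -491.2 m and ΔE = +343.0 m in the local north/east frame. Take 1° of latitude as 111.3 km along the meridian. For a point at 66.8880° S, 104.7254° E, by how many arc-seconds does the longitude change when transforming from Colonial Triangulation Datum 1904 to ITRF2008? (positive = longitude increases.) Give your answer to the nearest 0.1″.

At latitude -66.8880°, cos φ = 0.392530.
1° of longitude at this latitude = 111.3 × cos φ = 43.69 km, so Δλ = 343.0 / 43688.6 = 0.0078510° = 28.264″.

Δλ = 28.3″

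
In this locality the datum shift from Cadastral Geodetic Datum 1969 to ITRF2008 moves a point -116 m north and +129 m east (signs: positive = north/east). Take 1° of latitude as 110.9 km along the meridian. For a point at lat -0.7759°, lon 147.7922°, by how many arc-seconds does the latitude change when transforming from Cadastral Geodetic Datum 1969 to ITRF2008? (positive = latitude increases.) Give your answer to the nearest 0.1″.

Δφ = -3.8″

1° of latitude = 110.9 km, so Δφ = -116.0 / 110900 = -0.0010460° = -3.766″.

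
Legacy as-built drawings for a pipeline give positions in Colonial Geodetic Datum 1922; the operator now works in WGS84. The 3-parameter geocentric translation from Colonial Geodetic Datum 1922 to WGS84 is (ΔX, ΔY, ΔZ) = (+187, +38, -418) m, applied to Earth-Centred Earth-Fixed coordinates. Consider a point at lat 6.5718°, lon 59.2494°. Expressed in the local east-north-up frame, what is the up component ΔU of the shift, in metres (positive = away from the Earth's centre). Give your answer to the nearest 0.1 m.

ΔU = 79.6 m

At φ = 6.5718°, λ = 59.2494°: sin φ = 0.114448, cos φ = 0.993429, sin λ = 0.859401, cos λ = 0.511302.
ΔU = cos φ cos λ·ΔX + cos φ sin λ·ΔY + sin φ·ΔZ = (0.993429)(0.511302)(187) + (0.993429)(0.859401)(38) + (0.114448)(-418) = 79.59 m.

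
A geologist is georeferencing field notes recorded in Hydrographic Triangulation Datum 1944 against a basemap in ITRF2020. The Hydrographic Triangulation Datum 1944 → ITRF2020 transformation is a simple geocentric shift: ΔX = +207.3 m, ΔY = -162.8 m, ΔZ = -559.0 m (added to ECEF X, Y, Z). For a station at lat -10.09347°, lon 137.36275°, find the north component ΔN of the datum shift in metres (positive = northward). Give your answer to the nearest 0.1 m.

ΔN = -596.4 m

At φ = -10.09347°, λ = 137.36275°: sin φ = -0.175255, cos φ = 0.984523, sin λ = 0.677354, cos λ = -0.735657.
ΔN = −sin φ cos λ·ΔX − sin φ sin λ·ΔY + cos φ·ΔZ = −(-0.175255)(-0.735657)(207.3) − (-0.175255)(0.677354)(-162.8) + (0.984523)(-559.0) = -596.40 m.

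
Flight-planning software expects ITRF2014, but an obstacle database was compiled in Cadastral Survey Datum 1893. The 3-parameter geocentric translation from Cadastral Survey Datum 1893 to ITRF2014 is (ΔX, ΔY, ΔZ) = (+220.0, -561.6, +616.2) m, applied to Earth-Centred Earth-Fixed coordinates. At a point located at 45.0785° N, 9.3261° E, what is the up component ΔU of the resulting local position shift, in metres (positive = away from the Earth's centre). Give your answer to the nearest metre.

At φ = 45.0785°, λ = 9.3261°: sin φ = 0.708075, cos φ = 0.706137, sin λ = 0.162053, cos λ = 0.986782.
ΔU = cos φ cos λ·ΔX + cos φ sin λ·ΔY + sin φ·ΔZ = (0.706137)(0.986782)(220.0) + (0.706137)(0.162053)(-561.6) + (0.708075)(616.2) = 525.35 m.

ΔU = 525 m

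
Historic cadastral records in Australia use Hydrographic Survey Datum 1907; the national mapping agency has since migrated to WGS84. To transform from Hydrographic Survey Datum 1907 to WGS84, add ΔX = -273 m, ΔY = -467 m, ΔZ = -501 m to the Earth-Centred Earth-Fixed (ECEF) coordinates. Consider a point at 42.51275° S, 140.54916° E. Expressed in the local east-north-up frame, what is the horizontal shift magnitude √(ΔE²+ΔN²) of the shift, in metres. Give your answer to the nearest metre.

At φ = -42.51275°, λ = 140.54916°: sin φ = -0.675754, cos φ = 0.737127, sin λ = 0.635416, cos λ = -0.772170.
ΔE = −sin λ·ΔX + cos λ·ΔY = −(0.635416)·(-273) + (-0.772170)·(-467) = 534.07 m.
ΔN = −sin φ cos λ·ΔX − sin φ sin λ·ΔY + cos φ·ΔZ = −(-0.675754)(-0.772170)(-273) − (-0.675754)(0.635416)(-467) + (0.737127)(-501) = -427.37 m.
Horizontal magnitude = √(ΔE² + ΔN²) = √(534.07² + (-427.37)²) = 684.02 m.

684 m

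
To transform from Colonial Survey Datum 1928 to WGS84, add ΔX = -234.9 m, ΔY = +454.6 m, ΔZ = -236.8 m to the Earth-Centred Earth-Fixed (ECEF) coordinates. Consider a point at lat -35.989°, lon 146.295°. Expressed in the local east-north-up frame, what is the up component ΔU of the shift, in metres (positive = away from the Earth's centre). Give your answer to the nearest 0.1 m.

ΔU = 501.4 m

The local up (radial) axis is (cos φ cos λ, cos φ sin λ, sin φ), giving ΔU = 158.116 + 204.115 + 139.151 = 501.38 m.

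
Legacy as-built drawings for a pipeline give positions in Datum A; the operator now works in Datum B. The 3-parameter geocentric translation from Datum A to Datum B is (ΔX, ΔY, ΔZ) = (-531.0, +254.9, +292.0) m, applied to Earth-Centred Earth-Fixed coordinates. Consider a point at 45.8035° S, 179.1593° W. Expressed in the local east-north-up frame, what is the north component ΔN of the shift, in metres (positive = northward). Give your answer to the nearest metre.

ΔN = 582 m

At φ = -45.8035°, λ = -179.1593°: sin φ = -0.716953, cos φ = 0.697121, sin λ = -0.014672, cos λ = -0.999892.
ΔN = −sin φ cos λ·ΔX − sin φ sin λ·ΔY + cos φ·ΔZ = −(-0.716953)(-0.999892)(-531.0) − (-0.716953)(-0.014672)(254.9) + (0.697121)(292.0) = 581.54 m.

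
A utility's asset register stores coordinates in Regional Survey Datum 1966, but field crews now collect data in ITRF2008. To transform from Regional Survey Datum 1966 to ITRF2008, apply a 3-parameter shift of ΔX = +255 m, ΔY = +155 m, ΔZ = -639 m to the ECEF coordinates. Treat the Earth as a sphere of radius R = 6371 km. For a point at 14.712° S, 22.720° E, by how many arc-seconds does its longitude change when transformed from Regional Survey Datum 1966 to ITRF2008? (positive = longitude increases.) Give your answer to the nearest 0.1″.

sin φ = -0.253961, cos φ = 0.967215, sin λ = 0.386228, cos λ = 0.922403.
East component: ΔE = −sin λ·ΔX + cos λ·ΔY = −(0.386228)(255) + (0.922403)(155) = 44.48 m.
1° of latitude spans πR/180 = 111195 m; at latitude φ, 1° of longitude spans that × cos φ = 107549.4 m, so Δλ = 44.48 / 107549.4 × 3600 = 1.489″.

Δλ = 1.5″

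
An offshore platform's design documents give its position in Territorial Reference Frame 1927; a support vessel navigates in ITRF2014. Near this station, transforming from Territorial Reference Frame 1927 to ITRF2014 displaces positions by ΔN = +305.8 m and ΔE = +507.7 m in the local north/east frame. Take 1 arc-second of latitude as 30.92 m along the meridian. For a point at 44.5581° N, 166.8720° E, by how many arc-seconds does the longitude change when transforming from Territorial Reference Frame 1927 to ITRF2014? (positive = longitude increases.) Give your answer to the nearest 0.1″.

Δλ = 23.0″

At latitude 44.5581°, cos φ = 0.712539.
1″ of longitude at this latitude = 30.92 × cos φ = 22.0317 m, so Δλ = 507.7 / 22.0317 = 23.044″.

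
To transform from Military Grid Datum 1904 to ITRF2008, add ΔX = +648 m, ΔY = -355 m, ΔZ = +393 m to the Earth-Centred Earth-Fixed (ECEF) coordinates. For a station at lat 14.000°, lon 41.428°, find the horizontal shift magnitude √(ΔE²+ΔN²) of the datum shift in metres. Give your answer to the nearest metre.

765 m

The local east axis at (φ, λ) is (−sin λ, cos λ, 0), so ΔE = −sin(41.428°)·648 + cos(41.428°)·(-355) = -694.94 m.
The local north axis is (−sin φ cos λ, −sin φ sin λ, cos φ), giving ΔN = -117.541 + 56.826 + 381.326 = 320.61 m.
Horizontal magnitude = √(ΔE² + ΔN²) = √((-694.94)² + 320.61²) = 765.33 m.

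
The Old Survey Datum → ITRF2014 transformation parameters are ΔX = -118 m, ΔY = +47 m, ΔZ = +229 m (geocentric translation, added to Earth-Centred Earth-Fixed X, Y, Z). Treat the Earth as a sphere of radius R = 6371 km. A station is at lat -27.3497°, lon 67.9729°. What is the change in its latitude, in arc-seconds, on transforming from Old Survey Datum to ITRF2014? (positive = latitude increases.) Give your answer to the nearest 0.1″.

Δφ = 6.6″

sin φ = -0.459420, cos φ = 0.888219, sin λ = 0.927007, cos λ = 0.375045.
North component: ΔN = −sin φ cos λ·ΔX − sin φ sin λ·ΔY + cos φ·ΔZ = −(-0.459420)(0.375045)(-118) − (-0.459420)(0.927007)(47) + (0.888219)(229) = 203.09 m.
1° of latitude spans πR/180 = 111195 m, so Δφ = 203.09 / 111195 × 3600 = 6.575″.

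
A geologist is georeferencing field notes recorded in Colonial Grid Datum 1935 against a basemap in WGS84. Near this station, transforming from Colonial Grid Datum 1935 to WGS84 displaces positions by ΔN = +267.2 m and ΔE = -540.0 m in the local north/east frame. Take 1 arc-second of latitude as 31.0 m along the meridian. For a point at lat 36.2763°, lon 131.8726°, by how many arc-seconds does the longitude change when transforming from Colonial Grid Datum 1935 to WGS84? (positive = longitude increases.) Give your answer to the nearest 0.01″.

Δλ = -21.61″

At latitude 36.2763°, cos φ = 0.806173.
1″ of longitude at this latitude = 31.00 × cos φ = 24.9914 m, so Δλ = -540.0 / 24.9914 = -21.607″.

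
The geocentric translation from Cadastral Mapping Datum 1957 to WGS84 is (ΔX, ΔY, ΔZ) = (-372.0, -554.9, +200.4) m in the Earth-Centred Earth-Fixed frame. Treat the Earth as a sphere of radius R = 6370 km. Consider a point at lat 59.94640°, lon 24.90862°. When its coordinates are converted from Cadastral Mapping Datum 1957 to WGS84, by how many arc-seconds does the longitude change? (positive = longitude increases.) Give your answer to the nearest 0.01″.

Δλ = -22.41″

sin φ = 0.865557, cos φ = 0.500810, sin λ = 0.421172, cos λ = 0.906981.
East component: ΔE = −sin λ·ΔX + cos λ·ΔY = −(0.421172)(-372.0) + (0.906981)(-554.9) = -346.61 m.
1° of latitude spans πR/180 = 111177 m; at latitude φ, 1° of longitude spans that × cos φ = 55678.8 m, so Δλ = -346.61 / 55678.8 × 3600 = -22.410″.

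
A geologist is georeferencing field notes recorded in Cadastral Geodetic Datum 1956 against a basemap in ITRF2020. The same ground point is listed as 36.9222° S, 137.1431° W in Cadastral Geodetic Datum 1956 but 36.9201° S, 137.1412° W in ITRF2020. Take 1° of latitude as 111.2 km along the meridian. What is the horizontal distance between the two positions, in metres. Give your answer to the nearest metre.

288 m

Δφ = -36.9201° − -36.9222° = +0.0021°; Δλ = -137.1412° − -137.1431° = +0.0019°.
ΔN = Δφ × 111200 = 233.5 m; ΔE = Δλ × 111200 × cos(-36.9222°) = +0.0019 × 111200 × 0.799452 = 168.9 m.
Distance = √(ΔE² + ΔN²) = √(168.9² + 233.5²) = 288.2 m.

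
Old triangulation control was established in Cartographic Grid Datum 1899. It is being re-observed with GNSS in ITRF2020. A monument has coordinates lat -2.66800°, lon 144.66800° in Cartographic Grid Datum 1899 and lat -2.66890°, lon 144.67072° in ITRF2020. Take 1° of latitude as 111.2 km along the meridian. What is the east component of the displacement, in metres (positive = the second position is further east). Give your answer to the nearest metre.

ΔE = 302 m

Δφ = -2.66890° − -2.66800° = -0.00090°; Δλ = 144.67072° − 144.66800° = +0.00272°.
ΔN = Δφ × 111200 = -100.1 m; ΔE = Δλ × 111200 × cos(-2.66800°) = +0.00272 × 111200 × 0.998916 = 302.1 m.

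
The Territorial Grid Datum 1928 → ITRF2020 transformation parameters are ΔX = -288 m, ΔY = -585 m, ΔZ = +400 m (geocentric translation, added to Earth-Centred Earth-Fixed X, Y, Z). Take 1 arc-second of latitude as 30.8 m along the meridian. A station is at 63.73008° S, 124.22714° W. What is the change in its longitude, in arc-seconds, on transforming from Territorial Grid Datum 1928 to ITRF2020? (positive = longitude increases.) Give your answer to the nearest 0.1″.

sin φ = -0.896719, cos φ = 0.442600, sin λ = -0.826814, cos λ = -0.562475.
East component: ΔE = −sin λ·ΔX + cos λ·ΔY = −(-0.826814)(-288) + (-0.562475)(-585) = 90.93 m.
1° of latitude spans 3600 × 30.80 = 110880 m; at latitude φ, 1° of longitude spans that × cos φ = 49075.5 m, so Δλ = 90.93 / 49075.5 × 3600 = 6.670″.

Δλ = 6.7″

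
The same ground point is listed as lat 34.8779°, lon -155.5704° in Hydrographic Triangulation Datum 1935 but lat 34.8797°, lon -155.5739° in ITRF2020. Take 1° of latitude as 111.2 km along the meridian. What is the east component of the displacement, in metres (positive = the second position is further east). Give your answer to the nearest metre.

ΔE = -319 m

Δφ = 34.8797° − 34.8779° = +0.0018°; Δλ = -155.5739° − -155.5704° = -0.0035°.
ΔN = Δφ × 111200 = 200.2 m; ΔE = Δλ × 111200 × cos(34.8779°) = -0.0035 × 111200 × 0.820373 = -319.3 m.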